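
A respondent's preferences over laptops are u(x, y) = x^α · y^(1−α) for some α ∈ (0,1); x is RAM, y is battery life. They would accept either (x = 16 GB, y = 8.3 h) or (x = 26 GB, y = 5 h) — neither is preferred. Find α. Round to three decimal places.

Set the two utilities equal: 16^α·8.3^(1−α) = 26^α·5^(1−α).
Rearrange to (16/26)^α = (5/8.3)^(1−α) and take logs: α·-0.485508 = (1−α)·-0.506818.
So α/(1−α) = (-0.506818)/(-0.485508) = 1.043892, and α = 1.043892/2.043892 ≈ 0.511.

α ≈ 0.511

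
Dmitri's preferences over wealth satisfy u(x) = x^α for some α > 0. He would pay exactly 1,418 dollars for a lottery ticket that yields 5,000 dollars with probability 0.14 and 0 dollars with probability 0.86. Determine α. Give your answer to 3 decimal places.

α ≈ 1.560

Since u(0) = 0, the lottery's EU is 0.14·5000^α.
Indifference: 1418^α = 0.14·5000^α, so (1418/5000)^α = 0.14.
Taking logs: α·ln(1418/5000) = ln(0.14), so α = -1.966113 / -1.260190 ≈ 1.560.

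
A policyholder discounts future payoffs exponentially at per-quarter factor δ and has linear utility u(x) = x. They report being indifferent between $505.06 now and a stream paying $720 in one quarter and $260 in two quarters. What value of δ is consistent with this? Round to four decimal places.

Equating present values: 505.06 = 720δ + 260δ².
So 260δ² + 720δ − 505.06 = 0.
δ = (−720 + √(720² + 4·260·505.06)) / (2·260) = (−720 + √1043662.40) / 520 ≈ 0.5800.

δ ≈ 0.5800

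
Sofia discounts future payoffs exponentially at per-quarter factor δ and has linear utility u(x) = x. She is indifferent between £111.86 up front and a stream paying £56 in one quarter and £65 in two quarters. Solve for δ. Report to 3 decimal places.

δ ≈ 0.950

The stream is worth 56δ + 65δ² today, so 56δ + 65δ² = 111.86.
So 65δ² + 56δ − 111.86 = 0.
The positive root is δ = [−56 + √(56² + 4·65·111.86)] / (2·65) = (−56 + 179.498)/130 ≈ 0.950.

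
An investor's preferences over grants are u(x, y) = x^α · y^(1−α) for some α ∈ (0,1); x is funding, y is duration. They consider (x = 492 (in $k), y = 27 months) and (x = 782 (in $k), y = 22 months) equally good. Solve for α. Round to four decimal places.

α ≈ 0.3065

Set the two utilities equal: 492^α·27^(1−α) = 782^α·22^(1−α).
(492/782)^α = (22/27)^(1−α); take logs: α·ln(492/782) = (1−α)·ln(22/27), i.e. α·-0.4633760 = (1−α)·-0.2047944.
So α/(1−α) = (-0.2047944)/(-0.4633760) = 0.4419616, and α = 0.4419616/1.4419616 ≈ 0.3065.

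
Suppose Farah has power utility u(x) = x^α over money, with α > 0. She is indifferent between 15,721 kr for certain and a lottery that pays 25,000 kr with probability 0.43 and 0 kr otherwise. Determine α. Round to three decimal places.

EU(lottery) = 0.43·25000^α + 0.57·0 = 0.43·25000^α.
Indifference: 15721^α = 0.43·25000^α, so (15721/25000)^α = 0.43.
α = ln(0.43) / ln(15721/25000) = -0.843970/-0.463878 ≈ 1.819.

α ≈ 1.819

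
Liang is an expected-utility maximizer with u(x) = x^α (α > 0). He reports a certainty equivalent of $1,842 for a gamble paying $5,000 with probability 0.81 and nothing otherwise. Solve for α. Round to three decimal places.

Since u(0) = 0, the lottery's EU is 0.81·5000^α.
Indifference: 1842^α = 0.81·5000^α, so (1842/5000)^α = 0.81.
α = ln(0.81) / ln(1842/5000) = -0.210721/-0.998586 ≈ 0.211.

α ≈ 0.211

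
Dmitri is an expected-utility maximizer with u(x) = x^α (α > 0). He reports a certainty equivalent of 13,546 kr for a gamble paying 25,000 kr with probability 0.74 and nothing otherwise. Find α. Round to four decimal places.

α ≈ 0.4914

The lottery's expected utility is 0.74·u(25000) + 0.26·u(0) = 0.74·25000^α (since u(0) = 0 for α > 0).
Setting u(13546) equal to that: 13546^α = 0.74·25000^α ⇒ (13546/25000)^α = 0.74.
Taking logs: α·ln(13546/25000) = ln(0.74), so α = -0.3011051 / -0.6127845 ≈ 0.4914.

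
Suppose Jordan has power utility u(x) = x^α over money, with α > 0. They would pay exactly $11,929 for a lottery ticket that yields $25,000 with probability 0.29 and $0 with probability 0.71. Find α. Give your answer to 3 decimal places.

Since u(0) = 0, the lottery's EU is 0.29·25000^α.
Setting u(11929) equal to that: 11929^α = 0.29·25000^α ⇒ (11929/25000)^α = 0.29.
Take logs: α = ln 0.29 / ln(11929/25000) ≈ 1.67302.

α ≈ 1.673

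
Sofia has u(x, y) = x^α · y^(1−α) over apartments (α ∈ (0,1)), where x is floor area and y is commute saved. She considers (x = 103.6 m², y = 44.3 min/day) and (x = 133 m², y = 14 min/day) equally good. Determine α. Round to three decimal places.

α ≈ 0.822

Set the two utilities equal: 103.6^α·44.3^(1−α) = 133^α·14^(1−α).
(103.6/133)^α = (14/44.3)^(1−α); take logs: α·ln(103.6/133) = (1−α)·ln(14/44.3), i.e. α·-0.249812 = (1−α)·-1.151927.
With A = -0.249812 and B = -1.151927: α·A = (1−α)·B, so α = B/(A+B) = -1.151927/-1.401739 ≈ 0.822.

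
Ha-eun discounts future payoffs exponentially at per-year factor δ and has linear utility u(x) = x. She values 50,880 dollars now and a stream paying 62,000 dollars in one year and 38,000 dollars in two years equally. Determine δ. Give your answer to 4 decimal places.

The stream is worth 62000δ + 38000δ² today, so 62000δ + 38000δ² = 50880.
Rearranged: 38000δ² + 62000δ − 50880 = 0.
The positive root is δ = [−62000 + √(62000² + 4·38000·50880)] / (2·38000) = (−62000 + 107600.000)/76000 ≈ 0.6000.

δ ≈ 0.6000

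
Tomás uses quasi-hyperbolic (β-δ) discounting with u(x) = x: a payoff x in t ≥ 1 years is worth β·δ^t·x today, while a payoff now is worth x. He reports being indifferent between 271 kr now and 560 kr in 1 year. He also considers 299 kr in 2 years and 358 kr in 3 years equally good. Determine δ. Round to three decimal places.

From the later pair, β·δ^2·299 = β·δ^3·358; dividing through, δ = 299/358 = 0.83520.

δ ≈ 0.835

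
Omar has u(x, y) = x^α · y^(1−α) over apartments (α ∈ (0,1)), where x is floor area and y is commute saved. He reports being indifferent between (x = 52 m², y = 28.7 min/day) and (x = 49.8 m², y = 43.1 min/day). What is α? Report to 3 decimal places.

α ≈ 0.904

The Cobb–Douglas utilities coincide, so 52^α·28.7^(1−α) = 49.8^α·43.1^(1−α).
Taking logs: α·ln 52 + (1−α)·ln 28.7 = α·ln 49.8 + (1−α)·ln 43.1, i.e. α·0.043229 = (1−α)·0.406626.
So α/(1−α) = (0.406626)/(0.043229) = 9.406324, and α = 9.406324/10.406324 ≈ 0.904.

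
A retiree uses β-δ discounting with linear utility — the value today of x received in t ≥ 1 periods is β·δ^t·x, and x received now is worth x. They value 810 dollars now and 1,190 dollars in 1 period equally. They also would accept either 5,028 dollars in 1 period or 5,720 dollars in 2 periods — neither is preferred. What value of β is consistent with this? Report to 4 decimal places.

β ≈ 0.7744

The second indifference involves only future payoffs, so β cancels: β·δ^1·5028 = β·δ^2·5720, giving δ = 5028/5720 = 0.87902.
Now use the now-vs-future pair: 810 = β·δ·1190 gives β = 810/(0.87902·1190) ≈ 0.7744.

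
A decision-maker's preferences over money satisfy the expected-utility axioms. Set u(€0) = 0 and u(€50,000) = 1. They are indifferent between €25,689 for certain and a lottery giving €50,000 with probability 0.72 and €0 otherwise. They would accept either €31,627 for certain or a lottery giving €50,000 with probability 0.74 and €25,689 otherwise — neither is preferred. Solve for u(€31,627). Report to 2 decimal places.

First, u(€25,689) = 0.72·u(€50,000) + 0.28·u(€0) = 0.72.
Then u(€31,627) = 0.74·u(€50,000) + 0.26·u(€25,689) = 0.74·1.00 + 0.26·0.72 = 0.9272.

0.93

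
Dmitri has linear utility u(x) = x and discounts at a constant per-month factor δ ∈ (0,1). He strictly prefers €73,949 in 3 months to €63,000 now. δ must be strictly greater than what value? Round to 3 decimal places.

Comparing present values: 63000 < δ^3·73949.
So δ^3 > 63000/73949 = 0.85194; taking the cube root of both positive sides preserves the inequality.
δ > 0.85194^(1/3) = 0.948.

δ > 0.948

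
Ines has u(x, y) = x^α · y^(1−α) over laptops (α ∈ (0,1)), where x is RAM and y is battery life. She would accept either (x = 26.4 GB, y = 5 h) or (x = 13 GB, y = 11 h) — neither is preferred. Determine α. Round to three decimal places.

Indifference: 26.4^α · 5^(1−α) = 13^α · 11^(1−α).
Rearrange to (26.4/13)^α = (11/5)^(1−α) and take logs: α·0.708415 = (1−α)·0.788457.
With A = 0.708415 and B = 0.788457: α·A = (1−α)·B, so α = B/(A+B) = 0.788457/1.496872 ≈ 0.527.

α ≈ 0.527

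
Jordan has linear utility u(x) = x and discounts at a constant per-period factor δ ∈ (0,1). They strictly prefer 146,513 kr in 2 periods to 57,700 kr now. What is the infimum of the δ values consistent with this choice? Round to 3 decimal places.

δ > 0.628

The preference means 57700 < δ^2·146513.
Dividing by 146513: δ^2 > 0.39382. Both sides are positive, so the square root keeps the direction.
δ > 0.39382^(1/2) = 0.628.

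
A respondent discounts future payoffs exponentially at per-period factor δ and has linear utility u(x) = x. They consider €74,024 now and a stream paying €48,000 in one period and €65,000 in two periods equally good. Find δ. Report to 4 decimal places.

δ ≈ 0.7600

Present value of the stream is 48000·δ + 65000·δ². Indifference gives 48000δ + 65000δ² = 74024.
Rearranged: 65000δ² + 48000δ − 74024 = 0.
δ = (−48000 + √(48000² + 4·65000·74024)) / (2·65000) = (−48000 + √21550240000.00) / 130000 ≈ 0.7600.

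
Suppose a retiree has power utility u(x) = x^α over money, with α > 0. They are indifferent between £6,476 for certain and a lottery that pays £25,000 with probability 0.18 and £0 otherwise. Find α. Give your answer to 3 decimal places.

α ≈ 1.269

Since u(0) = 0, the lottery's EU is 0.18·25000^α.
Equating: 6476^α = 0.18·25000^α, i.e. 0.2590^α = 0.18.
Take logs: α = ln 0.18 / ln(6476/25000) ≈ 1.26949.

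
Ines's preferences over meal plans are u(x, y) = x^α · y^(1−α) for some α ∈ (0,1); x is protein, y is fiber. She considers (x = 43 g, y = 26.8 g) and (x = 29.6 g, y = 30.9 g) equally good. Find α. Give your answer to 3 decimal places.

α ≈ 0.276

Indifference: 43^α · 26.8^(1−α) = 29.6^α · 30.9^(1−α).
Rearrange to (43/29.6)^α = (30.9/26.8)^(1−α) and take logs: α·0.373426 = (1−α)·0.142354.
So α/(1−α) = (0.142354)/(0.373426) = 0.381211, and α = 0.381211/1.381211 ≈ 0.276.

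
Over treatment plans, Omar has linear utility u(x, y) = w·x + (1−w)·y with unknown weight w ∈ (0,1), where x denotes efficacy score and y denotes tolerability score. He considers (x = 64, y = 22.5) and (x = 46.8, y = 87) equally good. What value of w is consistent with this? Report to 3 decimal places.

w = 0.789

u(64,22.5) = u(46.8,87) means w·64 + (1−w)·22.5 = w·46.8 + (1−w)·87.
w·(64−46.8) = (1−w)·(87−22.5), i.e. w·17.2 = (1−w)·64.5.
Hence w = 64.5/(17.2+64.5) = 64.5/81.7 = 0.789.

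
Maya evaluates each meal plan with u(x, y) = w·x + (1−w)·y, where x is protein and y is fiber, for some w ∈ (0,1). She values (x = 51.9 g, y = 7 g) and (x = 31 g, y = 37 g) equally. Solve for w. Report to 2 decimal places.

Indifference: w·51.9 + (1−w)·7 = w·31 + (1−w)·37.
Rearranging, 20.9·w − 30·(1−w) = 0.
The marginal rate of substitution is 30/20.9, so w = 30/(20.9+30) = 0.59.

w = 0.59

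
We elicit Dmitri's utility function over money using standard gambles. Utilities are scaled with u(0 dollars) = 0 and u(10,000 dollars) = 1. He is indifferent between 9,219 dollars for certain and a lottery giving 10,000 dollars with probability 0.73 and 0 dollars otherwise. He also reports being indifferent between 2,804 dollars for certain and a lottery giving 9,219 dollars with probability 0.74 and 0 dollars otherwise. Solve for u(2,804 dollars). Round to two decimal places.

The first gamble pins u(9,219 dollars): it must equal 0.73·1 + 0.27·0 = 0.73.
The second indifference gives u(2,804 dollars) = 0.74·u(9,219 dollars) + 0.26·u(0 dollars) = 0.74·0.73 + 0.26·0.00 = 0.5402.

0.54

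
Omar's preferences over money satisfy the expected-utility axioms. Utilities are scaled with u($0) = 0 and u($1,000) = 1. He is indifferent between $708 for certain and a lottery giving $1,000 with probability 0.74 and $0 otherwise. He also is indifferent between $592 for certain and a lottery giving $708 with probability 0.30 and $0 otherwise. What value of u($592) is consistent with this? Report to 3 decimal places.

From the first indifference, u($708) = 0.74·u($1,000) + 0.26·u($0) = 0.74·1 + 0.26·0 = 0.74.
The second indifference gives u($592) = 0.30·u($708) + 0.70·u($0) = 0.30·0.74 + 0.70·0.00 = 0.2220.

0.222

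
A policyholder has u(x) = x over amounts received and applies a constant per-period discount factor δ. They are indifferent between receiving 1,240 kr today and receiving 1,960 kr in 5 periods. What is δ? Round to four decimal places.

Equating discounted utilities: u(1240) = δ^5·u(1960) ⇒ δ^5 = u(1240)/u(1960).
With u(x) = x: δ^5 = 1240/1960 = 0.63265.
Hence δ = (0.63265)^(1/5) = 0.912501.

δ ≈ 0.9125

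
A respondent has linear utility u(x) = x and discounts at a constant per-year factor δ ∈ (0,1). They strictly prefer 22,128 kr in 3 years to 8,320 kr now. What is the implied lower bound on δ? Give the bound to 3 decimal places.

The preference means 8320 < δ^3·22128.
Hence δ^3 > 8320/22128 = 0.37599, and x ↦ x^(1/3) is increasing on (0,∞).
δ > (8320/22128)^(1/3) ≈ 0.722.

δ > 0.722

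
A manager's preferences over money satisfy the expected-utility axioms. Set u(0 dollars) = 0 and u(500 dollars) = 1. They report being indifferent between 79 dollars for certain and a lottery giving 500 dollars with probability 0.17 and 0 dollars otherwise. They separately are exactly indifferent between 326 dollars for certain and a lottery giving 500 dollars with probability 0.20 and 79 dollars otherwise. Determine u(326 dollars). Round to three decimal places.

From the first indifference, u(79 dollars) = 0.17·u(500 dollars) + 0.83·u(0 dollars) = 0.17·1 + 0.83·0 = 0.17.
The second indifference gives u(326 dollars) = 0.20·u(500 dollars) + 0.80·u(79 dollars) = 0.20·1.00 + 0.80·0.17 = 0.3360.

0.336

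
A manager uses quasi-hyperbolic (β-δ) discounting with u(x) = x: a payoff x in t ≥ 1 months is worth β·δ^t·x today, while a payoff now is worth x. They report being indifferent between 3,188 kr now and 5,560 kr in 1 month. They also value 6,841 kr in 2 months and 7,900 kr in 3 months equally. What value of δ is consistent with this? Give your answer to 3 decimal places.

The second indifference involves only future payoffs, so β cancels: β·δ^2·6841 = β·δ^3·7900, giving δ = 6841/7900 = 0.86595.

δ ≈ 0.866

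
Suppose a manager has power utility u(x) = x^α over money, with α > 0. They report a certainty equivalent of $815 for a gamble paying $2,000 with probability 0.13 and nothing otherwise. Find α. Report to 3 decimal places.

Since u(0) = 0, the lottery's EU is 0.13·2000^α.
Setting u(815) equal to that: 815^α = 0.13·2000^α ⇒ (815/2000)^α = 0.13.
Take logs: α = ln 0.13 / ln(815/2000) ≈ 2.27268.

α ≈ 2.273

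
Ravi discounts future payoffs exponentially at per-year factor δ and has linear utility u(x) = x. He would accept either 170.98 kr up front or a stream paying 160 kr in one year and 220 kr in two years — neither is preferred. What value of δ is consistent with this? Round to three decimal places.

δ ≈ 0.590

Present value of the stream is 160·δ + 220·δ². Indifference gives 160δ + 220δ² = 170.98.
That is, 220δ² + 160δ − 170.98 = 0, a quadratic in δ.
By the quadratic formula (taking the positive root), δ = (−160 + √176062.40) / 440 ≈ 0.590.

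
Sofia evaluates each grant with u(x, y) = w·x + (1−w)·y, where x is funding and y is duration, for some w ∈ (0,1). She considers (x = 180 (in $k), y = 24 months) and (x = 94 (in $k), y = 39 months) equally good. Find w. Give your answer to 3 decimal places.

Indifference: w·180 + (1−w)·24 = w·94 + (1−w)·39.
Rearranging, 86·w − 15·(1−w) = 0.
The marginal rate of substitution is 15/86, so w = 15/(86+15) = 0.149.

w = 0.149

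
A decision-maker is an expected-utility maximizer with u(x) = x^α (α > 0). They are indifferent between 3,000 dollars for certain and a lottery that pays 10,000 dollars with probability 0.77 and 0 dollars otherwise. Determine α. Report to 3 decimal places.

Since u(0) = 0, the lottery's EU is 0.77·10000^α.
Indifference: 3000^α = 0.77·10000^α, so (3000/10000)^α = 0.77.
Taking logs: α·ln(3000/10000) = ln(0.77), so α = -0.261365 / -1.203973 ≈ 0.217.

α ≈ 0.217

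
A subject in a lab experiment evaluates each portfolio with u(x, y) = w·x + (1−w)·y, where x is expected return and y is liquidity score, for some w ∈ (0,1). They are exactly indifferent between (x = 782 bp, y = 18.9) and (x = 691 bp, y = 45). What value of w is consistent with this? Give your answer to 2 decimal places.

w = 0.22

Indifference: w·782 + (1−w)·18.9 = w·691 + (1−w)·45.
w·(782−691) = (1−w)·(45−18.9), i.e. w·91 = (1−w)·26.1.
Hence w = 26.1/(91+26.1) = 26.1/117.1 = 0.22.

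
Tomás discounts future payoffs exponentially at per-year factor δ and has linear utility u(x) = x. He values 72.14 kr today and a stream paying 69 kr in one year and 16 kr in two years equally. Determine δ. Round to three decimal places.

Present value of the stream is 69·δ + 16·δ². Indifference gives 69δ + 16δ² = 72.14.
That is, 16δ² + 69δ − 72.14 = 0, a quadratic in δ.
By the quadratic formula (taking the positive root), δ = (−69 + √9377.96) / 32 ≈ 0.870.

δ ≈ 0.870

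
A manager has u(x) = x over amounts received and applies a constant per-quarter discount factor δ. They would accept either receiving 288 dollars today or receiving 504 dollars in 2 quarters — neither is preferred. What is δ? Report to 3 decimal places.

δ ≈ 0.756

The payoff in 2 quarters is discounted by δ^2, so u(288) = δ^2·u(504) and δ^2 = u(288)/u(504).
With u(x) = x: δ^2 = 288/504 = 0.57143.
So δ = 0.57143^(1/2) ≈ 0.756.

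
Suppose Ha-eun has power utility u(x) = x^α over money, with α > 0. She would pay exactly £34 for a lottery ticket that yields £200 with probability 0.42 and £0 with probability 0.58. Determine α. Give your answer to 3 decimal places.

α ≈ 0.490

EU(lottery) = 0.42·200^α + 0.58·0 = 0.42·200^α.
Equating: 34^α = 0.42·200^α, i.e. 0.1700^α = 0.42.
Take logs: α = ln 0.42 / ln(34/200) ≈ 0.48957.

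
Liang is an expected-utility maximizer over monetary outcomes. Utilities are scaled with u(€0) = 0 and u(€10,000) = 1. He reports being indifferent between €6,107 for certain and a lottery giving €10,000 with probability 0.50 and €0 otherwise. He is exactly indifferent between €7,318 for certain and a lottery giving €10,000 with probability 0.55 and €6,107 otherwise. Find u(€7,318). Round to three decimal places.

0.775

From the first indifference, u(€6,107) = 0.50·u(€10,000) + 0.50·u(€0) = 0.50·1 + 0.50·0 = 0.50.
Chaining: u(€7,318) = 0.55·1.00 + 0.45·0.50 = 0.7750.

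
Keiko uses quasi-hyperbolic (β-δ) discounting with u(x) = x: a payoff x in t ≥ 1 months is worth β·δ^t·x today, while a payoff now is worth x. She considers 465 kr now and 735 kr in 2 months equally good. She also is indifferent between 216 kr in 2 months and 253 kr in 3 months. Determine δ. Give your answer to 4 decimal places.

The second indifference involves only future payoffs, so β cancels: β·δ^2·216 = β·δ^3·253, giving δ = 216/253 = 0.85375.

δ ≈ 0.8538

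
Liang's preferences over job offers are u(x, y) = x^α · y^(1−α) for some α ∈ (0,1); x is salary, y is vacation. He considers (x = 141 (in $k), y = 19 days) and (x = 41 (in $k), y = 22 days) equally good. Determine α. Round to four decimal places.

The Cobb–Douglas utilities coincide, so 141^α·19^(1−α) = 41^α·22^(1−α).
(141/41)^α = (22/19)^(1−α); take logs: α·ln(141/41) = (1−α)·ln(22/19), i.e. α·1.2351878 = (1−α)·0.1466035.
With A = 1.2351878 and B = 0.1466035: α·A = (1−α)·B, so α = B/(A+B) = 0.1466035/1.3817913 ≈ 0.1061.

α ≈ 0.1061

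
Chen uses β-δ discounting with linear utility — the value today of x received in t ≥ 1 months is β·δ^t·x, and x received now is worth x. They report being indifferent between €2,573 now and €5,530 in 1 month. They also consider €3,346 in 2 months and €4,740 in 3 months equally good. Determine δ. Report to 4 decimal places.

δ ≈ 0.7059

The second indifference involves only future payoffs, so β cancels: β·δ^2·3346 = β·δ^3·4740, giving δ = 3346/4740 = 0.70591.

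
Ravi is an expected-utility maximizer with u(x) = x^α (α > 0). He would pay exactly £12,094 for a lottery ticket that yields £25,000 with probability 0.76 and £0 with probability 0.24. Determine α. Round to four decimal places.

α ≈ 0.3779

Since u(0) = 0, the lottery's EU is 0.76·25000^α.
Indifference: 12094^α = 0.76·25000^α, so (12094/25000)^α = 0.76.
Take logs: α = ln 0.76 / ln(12094/25000) ≈ 0.377926.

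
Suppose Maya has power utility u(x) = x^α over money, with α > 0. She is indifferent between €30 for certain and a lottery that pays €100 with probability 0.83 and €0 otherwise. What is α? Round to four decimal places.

The lottery's expected utility is 0.83·u(100) + 0.17·u(0) = 0.83·100^α (since u(0) = 0 for α > 0).
Indifference: 30^α = 0.83·100^α, so (30/100)^α = 0.83.
Take logs: α = ln 0.83 / ln(30/100) ≈ 0.154762.

α ≈ 0.1548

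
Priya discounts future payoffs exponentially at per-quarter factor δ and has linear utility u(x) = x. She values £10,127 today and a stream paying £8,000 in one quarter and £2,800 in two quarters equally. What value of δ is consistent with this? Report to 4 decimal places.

Equating present values: 10127 = 8000δ + 2800δ².
So 2800δ² + 8000δ − 10127 = 0.
By the quadratic formula (taking the positive root), δ = (−8000 + √177422400.00) / 5600 ≈ 0.9500.

δ ≈ 0.9500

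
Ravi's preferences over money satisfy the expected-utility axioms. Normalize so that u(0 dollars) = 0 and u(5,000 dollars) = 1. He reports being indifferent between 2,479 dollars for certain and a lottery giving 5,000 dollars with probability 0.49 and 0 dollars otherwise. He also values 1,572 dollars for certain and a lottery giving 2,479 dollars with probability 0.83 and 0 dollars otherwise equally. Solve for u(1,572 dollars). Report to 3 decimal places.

First, u(2,479 dollars) = 0.49·u(5,000 dollars) + 0.51·u(0 dollars) = 0.49.
Then u(1,572 dollars) = 0.83·u(2,479 dollars) + 0.17·u(0 dollars) = 0.83·0.49 + 0.17·0.00 = 0.4067.

0.407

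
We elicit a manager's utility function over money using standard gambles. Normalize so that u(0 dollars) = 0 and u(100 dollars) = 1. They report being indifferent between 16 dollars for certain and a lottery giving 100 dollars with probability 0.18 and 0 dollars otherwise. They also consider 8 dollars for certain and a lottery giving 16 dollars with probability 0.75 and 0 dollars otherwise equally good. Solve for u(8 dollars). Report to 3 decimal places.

0.135

From the first indifference, u(16 dollars) = 0.18·u(100 dollars) + 0.82·u(0 dollars) = 0.18·1 + 0.82·0 = 0.18.
Chaining: u(8 dollars) = 0.75·0.18 + 0.25·0.00 = 0.1350.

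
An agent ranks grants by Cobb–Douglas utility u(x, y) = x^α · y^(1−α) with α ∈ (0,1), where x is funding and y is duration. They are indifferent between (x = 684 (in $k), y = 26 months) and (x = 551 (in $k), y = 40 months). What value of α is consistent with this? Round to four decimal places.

α ≈ 0.6658

Set the two utilities equal: 684^α·26^(1−α) = 551^α·40^(1−α).
Rearrange to (684/551)^α = (40/26)^(1−α) and take logs: α·0.2162231 = (1−α)·0.4307829.
With A = 0.2162231 and B = 0.4307829: α·A = (1−α)·B, so α = B/(A+B) = 0.4307829/0.6470060 ≈ 0.6658.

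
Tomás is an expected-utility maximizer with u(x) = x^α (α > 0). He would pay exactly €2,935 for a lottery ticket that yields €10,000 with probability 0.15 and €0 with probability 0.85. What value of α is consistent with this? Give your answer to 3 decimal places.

α ≈ 1.548

Since u(0) = 0, the lottery's EU is 0.15·10000^α.
Indifference: 2935^α = 0.15·10000^α, so (2935/10000)^α = 0.15.
Take logs: α = ln 0.15 / ln(2935/10000) ≈ 1.54756.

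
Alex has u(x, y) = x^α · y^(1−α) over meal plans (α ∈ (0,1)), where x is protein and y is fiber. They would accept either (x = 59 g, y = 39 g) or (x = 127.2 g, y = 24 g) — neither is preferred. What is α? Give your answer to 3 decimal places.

The Cobb–Douglas utilities coincide, so 59^α·39^(1−α) = 127.2^α·24^(1−α).
Rearrange to (59/127.2)^α = (24/39)^(1−α) and take logs: α·-0.768223 = (1−α)·-0.485508.
So α/(1−α) = (-0.485508)/(-0.768223) = 0.631988, and α = 0.631988/1.631988 ≈ 0.387.

α ≈ 0.387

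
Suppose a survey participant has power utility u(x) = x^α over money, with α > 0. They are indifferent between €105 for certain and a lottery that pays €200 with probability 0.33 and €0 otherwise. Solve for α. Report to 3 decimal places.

α ≈ 1.721

Since u(0) = 0, the lottery's EU is 0.33·200^α.
Indifference: 105^α = 0.33·200^α, so (105/200)^α = 0.33.
Taking logs: α·ln(105/200) = ln(0.33), so α = -1.108663 / -0.644357 ≈ 1.721.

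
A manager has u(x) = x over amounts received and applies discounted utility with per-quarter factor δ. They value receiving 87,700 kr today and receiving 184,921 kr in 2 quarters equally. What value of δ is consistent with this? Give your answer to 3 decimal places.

δ ≈ 0.689

Indifference means u(87700) = δ^2 · u(184921), so δ^2 = u(87700)/u(184921).
With u(x) = x: δ^2 = 87700/184921 = 0.47426.
Taking the square root: δ = 0.47426^(1/2) ≈ 0.689.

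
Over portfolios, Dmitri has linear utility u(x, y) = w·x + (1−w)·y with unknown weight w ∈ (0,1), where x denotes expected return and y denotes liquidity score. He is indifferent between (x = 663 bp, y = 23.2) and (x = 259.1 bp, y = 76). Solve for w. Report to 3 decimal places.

w = 0.116

Indifference: w·663 + (1−w)·23.2 = w·259.1 + (1−w)·76.
w·(663−259.1) = (1−w)·(76−23.2), i.e. w·403.9 = (1−w)·52.8.
So w/(1−w) = 52.8/403.9 = 0.1307, giving w = 52.8/(403.9+52.8) = 0.116.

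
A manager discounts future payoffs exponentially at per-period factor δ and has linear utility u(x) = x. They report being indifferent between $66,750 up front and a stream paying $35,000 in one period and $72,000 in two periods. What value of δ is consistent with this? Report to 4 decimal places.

δ ≈ 0.7500

Present value of the stream is 35000·δ + 72000·δ². Indifference gives 35000δ + 72000δ² = 66750.
That is, 72000δ² + 35000δ − 66750 = 0, a quadratic in δ.
By the quadratic formula (taking the positive root), δ = (−35000 + √20449000000.00) / 144000 ≈ 0.7500.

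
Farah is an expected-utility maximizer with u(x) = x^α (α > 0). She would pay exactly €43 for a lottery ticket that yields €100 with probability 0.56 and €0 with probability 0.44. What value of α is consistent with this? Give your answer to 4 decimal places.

α ≈ 0.6870

The lottery's expected utility is 0.56·u(100) + 0.44·u(0) = 0.56·100^α (since u(0) = 0 for α > 0).
Setting u(43) equal to that: 43^α = 0.56·100^α ⇒ (43/100)^α = 0.56.
α = ln(0.56) / ln(43/100) = -0.5798185/-0.8439701 ≈ 0.6870.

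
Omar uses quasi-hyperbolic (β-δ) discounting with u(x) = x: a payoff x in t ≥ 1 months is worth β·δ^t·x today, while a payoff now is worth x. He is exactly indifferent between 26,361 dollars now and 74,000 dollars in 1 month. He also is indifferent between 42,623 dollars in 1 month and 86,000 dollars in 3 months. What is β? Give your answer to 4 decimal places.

β ≈ 0.5060

From the later pair, β·δ^1·42623 = β·δ^3·86000; dividing through, δ^2 = 42623/86000 = 0.49562, so δ = 0.70400.
The first indifference: 26361 = β·δ·74000, so β = 26361/(δ·74000) = 26361/(0.70400·74000) ≈ 0.5060.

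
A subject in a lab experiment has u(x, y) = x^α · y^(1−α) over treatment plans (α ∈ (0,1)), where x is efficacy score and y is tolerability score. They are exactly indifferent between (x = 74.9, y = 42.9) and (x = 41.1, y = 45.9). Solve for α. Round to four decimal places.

α ≈ 0.1012

The Cobb–Douglas utilities coincide, so 74.9^α·42.9^(1−α) = 41.1^α·45.9^(1−α).
(74.9/41.1)^α = (45.9/42.9)^(1−α); take logs: α·ln(74.9/41.1) = (1−α)·ln(45.9/42.9), i.e. α·0.6001458 = (1−α)·0.0675933.
Thus α·(0.6677391) = 0.0675933, so α = 0.0675933/0.6677391 ≈ 0.1012.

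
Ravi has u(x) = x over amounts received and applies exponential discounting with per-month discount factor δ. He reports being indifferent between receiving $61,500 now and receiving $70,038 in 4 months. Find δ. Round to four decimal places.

δ ≈ 0.9680

Indifference means u(61500) = δ^4 · u(70038), so δ^4 = u(61500)/u(70038).
With u(x) = x: δ^4 = 61500/70038 = 0.87809.
Taking the 4th root: δ = 0.87809^(1/4) ≈ 0.9680.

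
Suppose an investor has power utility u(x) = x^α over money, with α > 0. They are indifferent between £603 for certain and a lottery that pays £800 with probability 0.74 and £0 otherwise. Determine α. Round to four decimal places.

α ≈ 1.0651

Since u(0) = 0, the lottery's EU is 0.74·800^α.
Equating: 603^α = 0.74·800^α, i.e. 0.7538^α = 0.74.
α = ln(0.74) / ln(603/800) = -0.3011051/-0.2826945 ≈ 1.0651.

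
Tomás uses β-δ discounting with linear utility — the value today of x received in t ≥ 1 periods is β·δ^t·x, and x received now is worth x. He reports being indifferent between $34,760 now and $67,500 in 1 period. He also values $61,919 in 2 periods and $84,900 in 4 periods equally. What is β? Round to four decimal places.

β ≈ 0.6030

From the later pair, β·δ^2·61919 = β·δ^4·84900; dividing through, δ^2 = 61919/84900 = 0.72932, so δ = 0.85400.
Substituting δ into 34760 = β·δ·67500: β = 34760/(57645.033) ≈ 0.6030.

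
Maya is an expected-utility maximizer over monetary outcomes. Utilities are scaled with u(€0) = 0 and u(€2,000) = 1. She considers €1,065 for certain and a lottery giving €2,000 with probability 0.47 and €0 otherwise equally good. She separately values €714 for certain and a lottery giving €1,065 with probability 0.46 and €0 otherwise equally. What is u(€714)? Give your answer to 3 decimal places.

0.216

From the first indifference, u(€1,065) = 0.47·u(€2,000) + 0.53·u(€0) = 0.47·1 + 0.53·0 = 0.47.
Then u(€714) = 0.46·u(€1,065) + 0.54·u(€0) = 0.46·0.47 + 0.54·0.00 = 0.2162.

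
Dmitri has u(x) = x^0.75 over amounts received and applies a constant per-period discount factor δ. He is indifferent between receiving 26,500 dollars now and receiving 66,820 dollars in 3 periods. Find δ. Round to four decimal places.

Indifference means u(26500) = δ^3 · u(66820), so δ^3 = u(26500)/u(66820).
With u(x) = x^0.75: δ^3 = 26500^0.75/66820^0.75 = (26500/66820)^0.75 = 0.49975.
So δ = 0.49975^(1/3) ≈ 0.7936.

δ ≈ 0.7936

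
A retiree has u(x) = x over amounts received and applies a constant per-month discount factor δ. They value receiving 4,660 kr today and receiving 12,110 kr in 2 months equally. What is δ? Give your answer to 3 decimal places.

Indifference means u(4660) = δ^2 · u(12110), so δ^2 = u(4660)/u(12110).
With u(x) = x: δ^2 = 4660/12110 = 0.38481.
Hence δ = (0.38481)^(1/2) = 0.62033.

δ ≈ 0.620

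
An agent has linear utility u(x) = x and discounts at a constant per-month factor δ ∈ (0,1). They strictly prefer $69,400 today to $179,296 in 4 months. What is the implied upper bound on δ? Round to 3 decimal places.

The preference means 69400 > δ^4·179296.
So δ^4 < 69400/179296 = 0.38707; taking the 4th root of both positive sides preserves the inequality.
δ < (69400/179296)^(1/4) ≈ 0.789.

δ < 0.789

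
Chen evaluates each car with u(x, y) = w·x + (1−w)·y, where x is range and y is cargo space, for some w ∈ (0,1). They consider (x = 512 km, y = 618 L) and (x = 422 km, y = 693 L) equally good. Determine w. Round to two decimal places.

w = 0.45

Equating utilities: w·512 + (1−w)·618 = w·422 + (1−w)·693.
Collecting terms: w·90 = (1−w)·75.
The marginal rate of substitution is 75/90, so w = 75/(90+75) = 0.45.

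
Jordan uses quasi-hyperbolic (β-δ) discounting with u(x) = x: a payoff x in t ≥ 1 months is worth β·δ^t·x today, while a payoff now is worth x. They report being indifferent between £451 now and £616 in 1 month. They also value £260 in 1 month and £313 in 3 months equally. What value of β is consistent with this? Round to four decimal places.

The second indifference involves only future payoffs, so β cancels: β·δ^1·260 = β·δ^3·313, giving δ^2 = 260/313 = 0.83067, so δ = 0.91141.
The first indifference: 451 = β·δ·616, so β = 451/(δ·616) = 451/(0.91141·616) ≈ 0.8033.

β ≈ 0.8033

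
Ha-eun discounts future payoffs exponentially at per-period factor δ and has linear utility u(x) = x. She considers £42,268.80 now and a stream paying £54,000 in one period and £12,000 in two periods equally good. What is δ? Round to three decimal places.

Present value of the stream is 54000·δ + 12000·δ². Indifference gives 54000δ + 12000δ² = 42268.80.
So 12000δ² + 54000δ − 42268.80 = 0.
δ = (−54000 + √(54000² + 4·12000·42268.80)) / (2·12000) = (−54000 + √4944902400.00) / 24000 ≈ 0.680.

δ ≈ 0.680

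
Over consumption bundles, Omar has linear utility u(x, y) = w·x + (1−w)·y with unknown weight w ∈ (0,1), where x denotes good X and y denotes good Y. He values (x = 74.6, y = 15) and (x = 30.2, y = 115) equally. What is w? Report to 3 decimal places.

w = 0.693

Equating utilities: w·74.6 + (1−w)·15 = w·30.2 + (1−w)·115.
Rearranging, 44.4·w − 100·(1−w) = 0.
So w/(1−w) = 100/44.4 = 2.2523, giving w = 100/(44.4+100) = 0.693.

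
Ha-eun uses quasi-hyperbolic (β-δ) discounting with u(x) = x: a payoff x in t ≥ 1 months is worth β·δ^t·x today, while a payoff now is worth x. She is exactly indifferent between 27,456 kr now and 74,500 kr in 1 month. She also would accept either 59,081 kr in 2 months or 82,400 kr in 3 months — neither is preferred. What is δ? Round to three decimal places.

The second indifference involves only future payoffs, so β cancels: β·δ^2·59081 = β·δ^3·82400, giving δ = 59081/82400 = 0.71700.

δ ≈ 0.717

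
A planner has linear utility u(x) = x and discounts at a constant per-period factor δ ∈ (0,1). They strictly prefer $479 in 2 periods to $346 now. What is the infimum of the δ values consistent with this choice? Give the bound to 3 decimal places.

δ > 0.850

Under u(x) = x this choice says 346 < δ^2·479.
Hence δ^2 > 346/479 = 0.72234, and x ↦ x^(1/2) is increasing on (0,∞).
δ > (346/479)^(1/2) ≈ 0.850.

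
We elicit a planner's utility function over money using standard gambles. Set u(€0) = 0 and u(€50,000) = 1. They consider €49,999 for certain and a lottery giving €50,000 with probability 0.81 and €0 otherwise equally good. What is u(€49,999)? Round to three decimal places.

0.810

The indifference gives u(€49,999) = 0.81·u(€50,000) + 0.19·u(€0) = 0.81·1 + 0.19·0 = 0.81.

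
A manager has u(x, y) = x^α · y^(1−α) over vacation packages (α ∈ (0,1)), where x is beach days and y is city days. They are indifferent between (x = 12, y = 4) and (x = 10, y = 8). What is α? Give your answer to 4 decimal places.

α ≈ 0.7917

The Cobb–Douglas utilities coincide, so 12^α·4^(1−α) = 10^α·8^(1−α).
Taking logs: α·ln 12 + (1−α)·ln 4 = α·ln 10 + (1−α)·ln 8, i.e. α·0.1823216 = (1−α)·0.6931472.
With A = 0.1823216 and B = 0.6931472: α·A = (1−α)·B, so α = B/(A+B) = 0.6931472/0.8754688 ≈ 0.7917.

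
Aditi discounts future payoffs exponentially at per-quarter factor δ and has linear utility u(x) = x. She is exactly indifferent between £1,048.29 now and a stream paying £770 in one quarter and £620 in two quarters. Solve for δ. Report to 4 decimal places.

δ ≈ 0.8200

The stream is worth 770δ + 620δ² today, so 770δ + 620δ² = 1048.29.
That is, 620δ² + 770δ − 1048.29 = 0, a quadratic in δ.
The positive root is δ = [−770 + √(770² + 4·620·1048.29)] / (2·620) = (−770 + 1786.801)/1240 ≈ 0.8200.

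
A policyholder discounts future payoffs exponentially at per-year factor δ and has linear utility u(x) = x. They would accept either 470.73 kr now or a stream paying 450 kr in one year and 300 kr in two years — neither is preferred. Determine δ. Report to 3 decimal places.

δ ≈ 0.710

The stream is worth 450δ + 300δ² today, so 450δ + 300δ² = 470.73.
Rearranged: 300δ² + 450δ − 470.73 = 0.
The positive root is δ = [−450 + √(450² + 4·300·470.73)] / (2·300) = (−450 + 876.000)/600 ≈ 0.710.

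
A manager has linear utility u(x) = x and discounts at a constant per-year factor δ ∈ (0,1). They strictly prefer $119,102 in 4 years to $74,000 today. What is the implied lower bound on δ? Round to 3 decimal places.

Comparing present values: 74000 < δ^4·119102.
So δ^4 > 74000/119102 = 0.62132; taking the 4th root of both positive sides preserves the inequality.
δ > (74000/119102)^(1/4) ≈ 0.888.

δ > 0.888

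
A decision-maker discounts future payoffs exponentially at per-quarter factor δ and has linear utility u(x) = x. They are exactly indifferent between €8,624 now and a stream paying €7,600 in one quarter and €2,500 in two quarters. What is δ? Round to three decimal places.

δ ≈ 0.880

The stream is worth 7600δ + 2500δ² today, so 7600δ + 2500δ² = 8624.
That is, 2500δ² + 7600δ − 8624 = 0, a quadratic in δ.
δ = (−7600 + √(7600² + 4·2500·8624)) / (2·2500) = (−7600 + √144000000.00) / 5000 ≈ 0.880.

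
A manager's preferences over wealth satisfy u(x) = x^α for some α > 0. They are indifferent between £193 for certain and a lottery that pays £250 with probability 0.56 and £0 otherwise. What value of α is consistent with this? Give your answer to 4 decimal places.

α ≈ 2.2407

The lottery's expected utility is 0.56·u(250) + 0.44·u(0) = 0.56·250^α (since u(0) = 0 for α > 0).
Setting u(193) equal to that: 193^α = 0.56·250^α ⇒ (193/250)^α = 0.56.
Take logs: α = ln 0.56 / ln(193/250) ≈ 2.240665.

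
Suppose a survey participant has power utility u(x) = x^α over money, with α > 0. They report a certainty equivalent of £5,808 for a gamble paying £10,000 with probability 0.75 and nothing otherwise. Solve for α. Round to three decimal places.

Since u(0) = 0, the lottery's EU is 0.75·10000^α.
Equating: 5808^α = 0.75·10000^α, i.e. 0.5808^α = 0.75.
Taking logs: α·ln(5808/10000) = ln(0.75), so α = -0.287682 / -0.543349 ≈ 0.529.

α ≈ 0.529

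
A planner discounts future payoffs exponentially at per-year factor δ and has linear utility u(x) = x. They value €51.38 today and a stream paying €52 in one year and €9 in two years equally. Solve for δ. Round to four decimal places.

δ ≈ 0.8601

The stream is worth 52δ + 9δ² today, so 52δ + 9δ² = 51.38.
That is, 9δ² + 52δ − 51.38 = 0, a quadratic in δ.
By the quadratic formula (taking the positive root), δ = (−52 + √4553.68) / 18 ≈ 0.8601.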